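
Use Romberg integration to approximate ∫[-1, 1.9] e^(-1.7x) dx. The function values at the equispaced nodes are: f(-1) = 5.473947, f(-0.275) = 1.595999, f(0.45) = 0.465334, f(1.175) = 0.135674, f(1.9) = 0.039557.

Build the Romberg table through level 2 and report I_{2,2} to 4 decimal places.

3.2091

I_{0,0} (trapezoid, 1 panel, h=2.9000): 7.994581
I_{1,0} (trapezoid, 2 panels, h=1.4500): 4.672025
I_{2,0} (trapezoid, 4 panels, h=0.7250): 3.591475
I_{1,1} = 4.672025 + (4.672025 − 7.994581)/3 = 3.564506
I_{2,1} = 3.591475 + (3.591475 − 4.672025)/3 = 3.231292
I_{2,2} = 3.231292 + (3.231292 − 3.564506)/15 = 3.209078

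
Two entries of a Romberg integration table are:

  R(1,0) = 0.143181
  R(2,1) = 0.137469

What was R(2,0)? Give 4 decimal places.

0.1389

From R(2,1) = (4·R(2,0) − R(1,0))/3, solve for R(2,0):
4·R(2,0) = 3·0.137469 + 0.143181 = 0.555588
R(2,0) = 0.138897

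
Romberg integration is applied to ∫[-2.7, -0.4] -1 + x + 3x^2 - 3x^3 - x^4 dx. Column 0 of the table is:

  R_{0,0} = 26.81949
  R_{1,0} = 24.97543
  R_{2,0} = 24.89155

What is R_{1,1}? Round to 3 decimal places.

24.361

Richardson extrapolation on the trapezoidal column (denominator 4−1=3):
R_{1,1} = (4·24.97543 − 26.81949) / 3 = 24.36074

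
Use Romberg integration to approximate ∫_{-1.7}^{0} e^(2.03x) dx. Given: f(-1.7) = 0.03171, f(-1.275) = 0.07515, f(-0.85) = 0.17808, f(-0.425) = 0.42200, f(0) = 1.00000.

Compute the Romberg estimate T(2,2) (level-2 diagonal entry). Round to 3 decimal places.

T(0,0) (trapezoid, 1 panel, h=1.7000): 0.87695
T(1,0) (trapezoid, 2 panels, h=0.8500): 0.58984
T(2,0) (trapezoid, 4 panels, h=0.4250): 0.50621
T(1,1) = 0.58984 + (0.58984 − 0.87695)/3 = 0.49414
T(2,1) = 0.50621 + (0.50621 − 0.58984)/3 = 0.47833
T(2,2) = 0.47833 + (0.47833 − 0.49414)/15 = 0.47728

0.477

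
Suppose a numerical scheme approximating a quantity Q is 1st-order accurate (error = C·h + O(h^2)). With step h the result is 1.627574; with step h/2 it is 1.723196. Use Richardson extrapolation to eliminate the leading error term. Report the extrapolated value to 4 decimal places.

The leading error scales as h; refining by a factor of 2 reduces it by 2^1 = 2.
Extrapolated value = (2·A(h/2) − A(h)) / (2 − 1)
= (2·1.723196 − 1.627574) / 1
= 1.818818 / 1 = 1.818818

1.8188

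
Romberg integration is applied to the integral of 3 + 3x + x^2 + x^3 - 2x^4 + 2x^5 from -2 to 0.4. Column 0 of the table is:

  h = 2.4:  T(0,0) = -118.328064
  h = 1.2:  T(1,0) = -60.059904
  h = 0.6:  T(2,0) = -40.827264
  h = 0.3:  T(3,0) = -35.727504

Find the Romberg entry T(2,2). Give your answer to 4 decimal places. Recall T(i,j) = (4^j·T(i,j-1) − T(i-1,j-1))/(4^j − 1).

T(1,1) = -60.059904 + (-60.059904 − (-118.328064))/3 = -40.637184
T(2,1) = (4·(-40.827264) − (-60.059904)) / 3 = -34.416384
T(2,2) = (16·(-34.416384) − (-40.637184)) / 15 = -34.001664

-34.0017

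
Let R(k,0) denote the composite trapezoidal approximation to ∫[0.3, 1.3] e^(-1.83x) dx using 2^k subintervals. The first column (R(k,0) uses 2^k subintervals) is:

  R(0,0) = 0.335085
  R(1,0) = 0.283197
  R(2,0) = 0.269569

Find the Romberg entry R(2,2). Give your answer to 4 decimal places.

Richardson extrapolation on the trapezoidal column (denominator 4−1=3):
R(1,1) = 0.283197 + (0.283197 − 0.335085)/3 = 0.265901
R(2,1) = 0.269569 + (0.269569 − 0.283197)/3 = 0.265026
R(2,2) = (16·0.265026 − 0.265901) / 15 = 0.264968

0.2650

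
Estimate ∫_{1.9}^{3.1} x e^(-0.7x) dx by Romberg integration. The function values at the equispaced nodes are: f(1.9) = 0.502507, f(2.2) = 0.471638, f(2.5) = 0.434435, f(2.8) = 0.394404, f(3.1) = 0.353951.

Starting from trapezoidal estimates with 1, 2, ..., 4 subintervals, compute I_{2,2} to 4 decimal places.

I_{0,0} (trapezoid, 1 panel, h=1.2000): 0.513875
I_{1,0} (trapezoid, 2 panels, h=0.6000): 0.517598
I_{2,0} (trapezoid, 4 panels, h=0.3000): 0.518612
I_{1,1} = 0.517598 + (0.517598 − 0.513875)/3 = 0.518839
I_{2,1} = 0.518612 + (0.518612 − 0.517598)/3 = 0.518950
I_{2,2} = 0.518950 + (0.518950 − 0.518839)/15 = 0.518957

0.5190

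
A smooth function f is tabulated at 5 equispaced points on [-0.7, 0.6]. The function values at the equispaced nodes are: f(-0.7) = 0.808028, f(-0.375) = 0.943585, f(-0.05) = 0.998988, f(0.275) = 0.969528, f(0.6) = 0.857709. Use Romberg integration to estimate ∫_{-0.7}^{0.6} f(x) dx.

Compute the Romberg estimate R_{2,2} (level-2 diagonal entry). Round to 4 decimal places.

R_{0,0} (trapezoid, 1 panel, h=1.3000): 1.082729
R_{1,0} (trapezoid, 2 panels, h=0.6500): 1.190707
R_{2,0} (trapezoid, 4 panels, h=0.3250): 1.217115
R_{1,1} = 1.190707 + (1.190707 − 1.082729)/3 = 1.226700
R_{2,1} = 1.217115 + (1.217115 − 1.190707)/3 = 1.225918
R_{2,2} = 1.225918 + (1.225918 − 1.226700)/15 = 1.225866

1.2259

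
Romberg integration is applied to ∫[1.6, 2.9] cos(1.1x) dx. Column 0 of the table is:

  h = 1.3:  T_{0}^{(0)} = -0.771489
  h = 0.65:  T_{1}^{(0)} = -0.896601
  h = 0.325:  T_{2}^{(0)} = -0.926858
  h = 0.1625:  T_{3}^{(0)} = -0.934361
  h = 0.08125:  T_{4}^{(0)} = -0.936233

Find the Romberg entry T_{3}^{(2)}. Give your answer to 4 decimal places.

T_{2}^{(1)} = (4·(-0.926858) − (-0.896601)) / 3 = -0.936944
T_{3}^{(1)} = (4·(-0.934361) − (-0.926858)) / 3 = -0.936862
T_{3}^{(2)} = (16·(-0.936862) − (-0.936944)) / 15 = -0.936857

-0.9369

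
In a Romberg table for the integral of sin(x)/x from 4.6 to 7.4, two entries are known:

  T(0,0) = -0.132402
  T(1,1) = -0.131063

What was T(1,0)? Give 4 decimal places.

-0.1314

From T(1,1) = (4·T(1,0) − T(0,0))/3, solve for T(1,0):
4·T(1,0) = 3·(-0.131063) + (-0.132402) = -0.525591
T(1,0) = -0.131398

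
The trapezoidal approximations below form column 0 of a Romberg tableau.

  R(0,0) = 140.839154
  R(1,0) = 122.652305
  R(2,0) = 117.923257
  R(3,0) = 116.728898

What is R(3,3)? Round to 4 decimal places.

Richardson extrapolation on the trapezoidal column (denominator 4−1=3):
R(1,1) = (4·122.652305 − 140.839154) / 3 = 116.590022
R(2,1) = 117.923257 + (117.923257 − 122.652305)/3 = 116.346908
R(3,1) = 116.728898 + (116.728898 − 117.923257)/3 = 116.330778
R(2,2) = (16·116.346908 − 116.590022) / 15 = 116.330700
R(3,2) = 116.330778 + (116.330778 − 116.346908)/15 = 116.329703
R(3,3) = (64·116.329703 − 116.330700) / 63 = 116.329687

116.3297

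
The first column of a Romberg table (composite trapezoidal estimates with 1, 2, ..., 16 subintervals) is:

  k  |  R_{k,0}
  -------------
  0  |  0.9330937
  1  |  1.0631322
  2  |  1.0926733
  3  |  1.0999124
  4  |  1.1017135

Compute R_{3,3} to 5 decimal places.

1.10231

Richardson extrapolation on the trapezoidal column (denominator 4−1=3):
R_{1,1} = 1.0631322 + (1.0631322 − 0.9330937)/3 = 1.1064784
R_{2,1} = (4·1.0926733 − 1.0631322) / 3 = 1.1025203
R_{3,1} = 1.0999124 + (1.0999124 − 1.0926733)/3 = 1.1023254
R_{2,2} = (16·1.1025203 − 1.1064784) / 15 = 1.1022564
R_{3,2} = 1.1023254 + (1.1023254 − 1.1025203)/15 = 1.1023124
R_{3,3} = 1.1023124 + (1.1023124 − 1.1022564)/63 = 1.1023133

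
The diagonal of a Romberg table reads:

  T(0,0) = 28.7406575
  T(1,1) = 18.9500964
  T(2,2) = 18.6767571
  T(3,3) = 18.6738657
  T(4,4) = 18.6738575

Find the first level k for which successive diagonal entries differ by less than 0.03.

|T(1,1) − T(0,0)| = 9.7905611 ≥ 0.03
|T(2,2) − T(1,1)| = 0.2733393 ≥ 0.03
|T(3,3) − T(2,2)| = 0.0028914 < 0.03

k = 3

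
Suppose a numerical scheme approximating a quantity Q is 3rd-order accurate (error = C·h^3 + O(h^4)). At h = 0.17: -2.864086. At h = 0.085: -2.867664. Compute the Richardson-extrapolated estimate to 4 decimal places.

The leading error scales as h^3; refining by a factor of 2 reduces it by 2^3 = 8.
Extrapolated value = (8·A(h/2) − A(h)) / (8 − 1)
= (8·(-2.867664) − (-2.864086)) / 7
= -20.077226 / 7 = -2.868175

-2.8682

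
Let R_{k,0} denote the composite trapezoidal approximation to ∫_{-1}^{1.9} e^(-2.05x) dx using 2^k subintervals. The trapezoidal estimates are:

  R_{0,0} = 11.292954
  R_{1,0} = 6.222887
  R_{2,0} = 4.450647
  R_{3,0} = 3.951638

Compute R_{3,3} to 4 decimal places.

3.7798

Richardson extrapolation on the trapezoidal column (denominator 4−1=3):
R_{1,1} = (4·6.222887 − 11.292954) / 3 = 4.532865
R_{2,1} = (4·4.450647 − 6.222887) / 3 = 3.859900
R_{3,1} = (4·3.951638 − 4.450647) / 3 = 3.785302
R_{2,2} = 3.859900 + (3.859900 − 4.532865)/15 = 3.815036
R_{3,2} = 3.785302 + (3.785302 − 3.859900)/15 = 3.780329
R_{3,3} = (64·3.780329 − 3.815036) / 63 = 3.779778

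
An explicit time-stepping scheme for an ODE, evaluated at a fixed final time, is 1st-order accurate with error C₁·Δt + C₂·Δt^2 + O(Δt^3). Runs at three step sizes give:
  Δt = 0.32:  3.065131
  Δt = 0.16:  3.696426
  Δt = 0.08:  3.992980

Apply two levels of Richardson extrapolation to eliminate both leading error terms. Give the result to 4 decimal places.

4.2768

First eliminate the Δt term (factor 2^1 = 2):
  B₁ = (2·3.696426 − 3.065131)/1 = 4.327721
  B₂ = (2·3.992980 − 3.696426)/1 = 4.289534
Then eliminate the Δt^2 term (factor 2^2 = 4):
  (4·4.289534 − 4.327721)/3 = 4.276805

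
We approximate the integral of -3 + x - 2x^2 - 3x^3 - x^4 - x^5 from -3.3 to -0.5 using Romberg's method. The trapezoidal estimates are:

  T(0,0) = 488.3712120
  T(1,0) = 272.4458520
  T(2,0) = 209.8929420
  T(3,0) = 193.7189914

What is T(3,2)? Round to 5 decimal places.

Richardson extrapolation on the trapezoidal column (denominator 4−1=3):
T(2,1) = 209.8929420 + (209.8929420 − 272.4458520)/3 = 189.0419720
T(3,1) = (4·193.7189914 − 209.8929420) / 3 = 188.3276745
T(3,2) = 188.3276745 + (188.3276745 − 189.0419720)/15 = 188.2800547

188.28005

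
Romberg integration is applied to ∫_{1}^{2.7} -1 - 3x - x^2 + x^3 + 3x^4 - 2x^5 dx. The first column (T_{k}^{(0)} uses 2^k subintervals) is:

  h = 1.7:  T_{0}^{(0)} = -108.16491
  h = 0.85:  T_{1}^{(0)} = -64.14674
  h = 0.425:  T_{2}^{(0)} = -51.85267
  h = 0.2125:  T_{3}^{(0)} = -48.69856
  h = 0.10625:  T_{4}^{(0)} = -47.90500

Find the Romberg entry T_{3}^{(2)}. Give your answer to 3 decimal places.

-47.640

Richardson extrapolation on the trapezoidal column (denominator 4−1=3):
T_{2}^{(1)} = -51.85267 + (-51.85267 − (-64.14674))/3 = -47.75465
T_{3}^{(1)} = (4·(-48.69856) − (-51.85267)) / 3 = -47.64719
T_{3}^{(2)} = (16·(-47.64719) − (-47.75465)) / 15 = -47.64003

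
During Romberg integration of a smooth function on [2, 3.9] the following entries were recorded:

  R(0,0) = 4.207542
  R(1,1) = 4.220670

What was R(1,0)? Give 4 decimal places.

4.2174

From R(1,1) = (4·R(1,0) − R(0,0))/3, solve for R(1,0):
4·R(1,0) = 3·4.220670 + 4.207542 = 16.869552
R(1,0) = 4.217388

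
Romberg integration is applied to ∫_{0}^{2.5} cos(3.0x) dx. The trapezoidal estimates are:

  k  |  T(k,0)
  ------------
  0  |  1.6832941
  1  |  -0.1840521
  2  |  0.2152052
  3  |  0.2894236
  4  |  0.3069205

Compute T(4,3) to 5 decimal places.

0.31267

T(2,1) = (4·0.2152052 − (-0.1840521)) / 3 = 0.3482910
T(3,1) = 0.2894236 + (0.2894236 − 0.2152052)/3 = 0.3141631
T(4,1) = (4·0.3069205 − 0.2894236) / 3 = 0.3127528
T(3,2) = 0.3141631 + (0.3141631 − 0.3482910)/15 = 0.3118879
T(4,2) = 0.3127528 + (0.3127528 − 0.3141631)/15 = 0.3126588
T(4,3) = (64·0.3126588 − 0.3118879) / 63 = 0.3126710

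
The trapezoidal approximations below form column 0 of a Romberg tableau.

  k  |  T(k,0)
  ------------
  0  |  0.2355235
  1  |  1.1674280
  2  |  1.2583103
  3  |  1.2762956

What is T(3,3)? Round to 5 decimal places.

T(1,1) = 1.1674280 + (1.1674280 − 0.2355235)/3 = 1.4780628
T(2,1) = 1.2583103 + (1.2583103 − 1.1674280)/3 = 1.2886044
T(3,1) = (4·1.2762956 − 1.2583103) / 3 = 1.2822907
T(2,2) = 1.2886044 + (1.2886044 − 1.4780628)/15 = 1.2759738
T(3,2) = 1.2822907 + (1.2822907 − 1.2886044)/15 = 1.2818698
T(3,3) = 1.2818698 + (1.2818698 − 1.2759738)/63 = 1.2819634

1.28196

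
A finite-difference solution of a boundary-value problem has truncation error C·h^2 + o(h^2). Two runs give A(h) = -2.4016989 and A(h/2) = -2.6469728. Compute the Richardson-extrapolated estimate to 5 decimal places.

The leading error scales as h^2; refining by a factor of 2 reduces it by 2^2 = 4.
Extrapolated value = (4·A(h/2) − A(h)) / (4 − 1)
= (4·(-2.6469728) − (-2.4016989)) / 3
= -8.1861923 / 3 = -2.7287308

-2.72873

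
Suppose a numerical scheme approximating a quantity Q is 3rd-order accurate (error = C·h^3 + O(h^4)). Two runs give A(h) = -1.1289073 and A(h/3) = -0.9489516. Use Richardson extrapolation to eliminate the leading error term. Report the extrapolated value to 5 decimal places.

The leading error scales as h^3; refining by a factor of 3 reduces it by 3^3 = 27.
Extrapolated value = (27·A(h/3) − A(h)) / (27 − 1)
= (27·(-0.9489516) − (-1.1289073)) / 26
= -24.4927859 / 26 = -0.9420302

-0.94203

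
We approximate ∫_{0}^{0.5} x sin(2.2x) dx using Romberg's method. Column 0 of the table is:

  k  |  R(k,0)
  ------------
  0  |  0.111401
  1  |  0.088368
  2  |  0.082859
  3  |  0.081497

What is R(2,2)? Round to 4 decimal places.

0.0810

Richardson extrapolation on the trapezoidal column (denominator 4−1=3):
R(1,1) = 0.088368 + (0.088368 − 0.111401)/3 = 0.080690
R(2,1) = 0.082859 + (0.082859 − 0.088368)/3 = 0.081023
R(2,2) = 0.081023 + (0.081023 − 0.080690)/15 = 0.081045
(Column j=1 coincides with Simpson's rule on the same nodes.)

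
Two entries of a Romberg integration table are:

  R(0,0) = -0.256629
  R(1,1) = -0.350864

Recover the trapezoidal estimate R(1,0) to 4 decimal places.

From R(1,1) = (4·R(1,0) − R(0,0))/3, solve for R(1,0):
4·R(1,0) = 3·(-0.350864) + (-0.256629) = -1.309221
R(1,0) = -0.327305

-0.3273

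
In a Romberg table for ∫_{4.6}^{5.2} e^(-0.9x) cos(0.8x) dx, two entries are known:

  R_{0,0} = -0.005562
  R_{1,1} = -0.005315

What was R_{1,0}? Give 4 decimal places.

From R_{1,1} = (4·R_{1,0} − R_{0,0})/3, solve for R_{1,0}:
4·R_{1,0} = 3·(-0.005315) + (-0.005562) = -0.021507
R_{1,0} = -0.005377

-0.0054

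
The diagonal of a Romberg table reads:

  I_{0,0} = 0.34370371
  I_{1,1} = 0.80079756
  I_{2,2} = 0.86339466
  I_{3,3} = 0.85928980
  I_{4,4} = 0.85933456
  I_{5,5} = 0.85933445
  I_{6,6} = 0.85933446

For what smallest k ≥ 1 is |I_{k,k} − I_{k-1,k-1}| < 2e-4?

k = 4

|I_{1,1} − I_{0,0}| = 0.45709385 ≥ 2e-4
|I_{2,2} − I_{1,1}| = 0.06259710 ≥ 2e-4
|I_{3,3} − I_{2,2}| = 0.00410486 ≥ 2e-4
|I_{4,4} − I_{3,3}| = 0.00004476 < 2e-4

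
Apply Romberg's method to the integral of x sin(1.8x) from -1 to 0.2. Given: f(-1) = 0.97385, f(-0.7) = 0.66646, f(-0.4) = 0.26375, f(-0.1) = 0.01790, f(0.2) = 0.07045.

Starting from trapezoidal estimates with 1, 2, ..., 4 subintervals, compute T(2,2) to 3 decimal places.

0.432

T(0,0) (trapezoid, 1 panel, h=1.2000): 0.62658
T(1,0) (trapezoid, 2 panels, h=0.6000): 0.47154
T(2,0) (trapezoid, 4 panels, h=0.3000): 0.44108
T(1,1) = 0.47154 + (0.47154 − 0.62658)/3 = 0.41986
T(2,1) = 0.44108 + (0.44108 − 0.47154)/3 = 0.43093
T(2,2) = 0.43093 + (0.43093 − 0.41986)/15 = 0.43167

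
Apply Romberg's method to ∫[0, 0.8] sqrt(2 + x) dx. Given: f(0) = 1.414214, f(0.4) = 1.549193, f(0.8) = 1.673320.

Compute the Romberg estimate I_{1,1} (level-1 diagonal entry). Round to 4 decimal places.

I_{0,0} (trapezoid, 1 panel, h=0.8000): 1.235014
I_{1,0} (trapezoid, 2 panels, h=0.4000): 1.237184
I_{1,1} = 1.237184 + (1.237184 − 1.235014)/3 = 1.237907

1.2379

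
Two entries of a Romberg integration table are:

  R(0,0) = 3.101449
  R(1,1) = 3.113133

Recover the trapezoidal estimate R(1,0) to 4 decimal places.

From R(1,1) = (4·R(1,0) − R(0,0))/3, solve for R(1,0):
4·R(1,0) = 3·3.113133 + 3.101449 = 12.440848
R(1,0) = 3.110212

3.1102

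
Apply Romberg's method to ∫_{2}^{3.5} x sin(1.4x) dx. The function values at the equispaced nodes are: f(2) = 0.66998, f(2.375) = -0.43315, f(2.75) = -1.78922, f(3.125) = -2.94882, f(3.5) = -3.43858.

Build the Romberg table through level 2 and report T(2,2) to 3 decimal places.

T(0,0) (trapezoid, 1 panel, h=1.5000): -2.07645
T(1,0) (trapezoid, 2 panels, h=0.7500): -2.38014
T(2,0) (trapezoid, 4 panels, h=0.3750): -2.45831
T(1,1) = -2.38014 + (-2.38014 − (-2.07645))/3 = -2.48137
T(2,1) = -2.45831 + (-2.45831 − (-2.38014))/3 = -2.48437
T(2,2) = -2.48437 + (-2.48437 − (-2.48137))/15 = -2.48457

-2.485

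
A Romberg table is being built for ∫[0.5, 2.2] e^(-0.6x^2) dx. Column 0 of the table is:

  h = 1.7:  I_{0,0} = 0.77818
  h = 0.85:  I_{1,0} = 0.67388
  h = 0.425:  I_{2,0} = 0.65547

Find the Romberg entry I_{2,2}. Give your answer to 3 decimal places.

Richardson extrapolation on the trapezoidal column (denominator 4−1=3):
I_{1,1} = 0.67388 + (0.67388 − 0.77818)/3 = 0.63911
I_{2,1} = (4·0.65547 − 0.67388) / 3 = 0.64933
I_{2,2} = (16·0.64933 − 0.63911) / 15 = 0.65001
(Column j=1 coincides with Simpson's rule on the same nodes.)

0.650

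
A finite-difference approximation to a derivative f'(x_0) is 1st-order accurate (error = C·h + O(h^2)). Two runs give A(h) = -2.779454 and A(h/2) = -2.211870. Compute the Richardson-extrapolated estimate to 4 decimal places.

Extrapolated value = (2·A(h/2) − A(h)) / (2 − 1)
= (2·(-2.211870) − (-2.779454)) / 1
= -1.644286 / 1 = -1.644286

-1.6443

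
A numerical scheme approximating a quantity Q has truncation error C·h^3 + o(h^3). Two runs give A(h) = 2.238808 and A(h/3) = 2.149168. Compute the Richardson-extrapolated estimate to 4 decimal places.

2.1457

Extrapolated value = (27·A(h/3) − A(h)) / (27 − 1)
= (27·2.149168 − 2.238808) / 26
= 55.788728 / 26 = 2.145720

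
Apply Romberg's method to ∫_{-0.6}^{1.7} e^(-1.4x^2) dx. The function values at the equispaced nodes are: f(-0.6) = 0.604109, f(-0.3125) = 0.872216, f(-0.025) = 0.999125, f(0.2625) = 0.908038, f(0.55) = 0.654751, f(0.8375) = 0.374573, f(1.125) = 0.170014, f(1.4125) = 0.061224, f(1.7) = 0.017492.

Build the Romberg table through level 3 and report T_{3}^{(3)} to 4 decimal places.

1.2580

T_{0}^{(0)} (trapezoid, 1 panel, h=2.3000): 0.714841
T_{1}^{(0)} (trapezoid, 2 panels, h=1.1500): 1.110384
T_{2}^{(0)} (trapezoid, 4 panels, h=0.5750): 1.227447
T_{3}^{(0)} (trapezoid, 8 panels, h=0.2875): 1.250838
T_{1}^{(1)} = 1.110384 + (1.110384 − 0.714841)/3 = 1.242232
T_{2}^{(1)} = 1.227447 + (1.227447 − 1.110384)/3 = 1.266468
T_{3}^{(1)} = 1.250838 + (1.250838 − 1.227447)/3 = 1.258635
T_{2}^{(2)} = 1.266468 + (1.266468 − 1.242232)/15 = 1.268084
T_{3}^{(2)} = 1.258635 + (1.258635 − 1.266468)/15 = 1.258113
T_{3}^{(3)} = 1.258113 + (1.258113 − 1.268084)/63 = 1.257955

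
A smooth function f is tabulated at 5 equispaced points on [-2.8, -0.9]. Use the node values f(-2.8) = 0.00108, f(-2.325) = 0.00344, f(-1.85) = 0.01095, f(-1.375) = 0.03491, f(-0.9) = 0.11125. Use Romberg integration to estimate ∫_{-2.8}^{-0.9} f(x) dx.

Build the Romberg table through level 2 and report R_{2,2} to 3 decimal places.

R_{0,0} (trapezoid, 1 panel, h=1.9000): 0.10671
R_{1,0} (trapezoid, 2 panels, h=0.9500): 0.06376
R_{2,0} (trapezoid, 4 panels, h=0.4750): 0.05010
R_{1,1} = 0.06376 + (0.06376 − 0.10671)/3 = 0.04944
R_{2,1} = 0.05010 + (0.05010 − 0.06376)/3 = 0.04555
R_{2,2} = 0.04555 + (0.04555 − 0.04944)/15 = 0.04529

0.045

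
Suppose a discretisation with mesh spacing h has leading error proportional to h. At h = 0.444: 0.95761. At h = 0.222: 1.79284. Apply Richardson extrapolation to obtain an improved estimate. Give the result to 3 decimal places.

Extrapolated value = (2·A(h/2) − A(h)) / (2 − 1)
= (2·1.79284 − 0.95761) / 1
= 2.62807 / 1 = 2.62807

2.628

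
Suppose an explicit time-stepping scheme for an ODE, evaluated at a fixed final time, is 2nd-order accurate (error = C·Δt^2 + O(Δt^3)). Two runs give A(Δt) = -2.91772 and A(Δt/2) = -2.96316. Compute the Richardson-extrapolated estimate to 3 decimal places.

-2.978

Extrapolated value = (4·A(Δt/2) − A(Δt)) / (4 − 1)
= (4·(-2.96316) − (-2.91772)) / 3
= -8.93492 / 3 = -2.97831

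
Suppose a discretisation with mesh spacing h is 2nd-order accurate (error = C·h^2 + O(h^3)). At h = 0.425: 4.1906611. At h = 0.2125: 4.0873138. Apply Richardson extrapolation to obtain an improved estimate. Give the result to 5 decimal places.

4.05286

The leading error scales as h^2; refining by a factor of 2 reduces it by 2^2 = 4.
Extrapolated value = (4·A(h/2) − A(h)) / (4 − 1)
= (4·4.0873138 − 4.1906611) / 3
= 12.1585941 / 3 = 4.0528647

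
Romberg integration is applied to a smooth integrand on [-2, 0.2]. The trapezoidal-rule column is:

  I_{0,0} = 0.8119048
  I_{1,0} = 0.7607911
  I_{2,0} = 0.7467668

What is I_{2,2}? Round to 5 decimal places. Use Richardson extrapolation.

0.74198

Richardson extrapolation on the trapezoidal column (denominator 4−1=3):
I_{1,1} = 0.7607911 + (0.7607911 − 0.8119048)/3 = 0.7437532
I_{2,1} = 0.7467668 + (0.7467668 − 0.7607911)/3 = 0.7420920
I_{2,2} = 0.7420920 + (0.7420920 − 0.7437532)/15 = 0.7419813
(Column j=1 coincides with Simpson's rule on the same nodes.)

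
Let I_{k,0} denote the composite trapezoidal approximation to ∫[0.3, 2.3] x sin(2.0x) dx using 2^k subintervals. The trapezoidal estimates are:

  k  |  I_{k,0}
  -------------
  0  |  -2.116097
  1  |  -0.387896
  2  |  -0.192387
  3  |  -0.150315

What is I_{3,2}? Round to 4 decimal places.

-0.1369

I_{2,1} = (4·(-0.192387) − (-0.387896)) / 3 = -0.127217
I_{3,1} = (4·(-0.150315) − (-0.192387)) / 3 = -0.136291
I_{3,2} = (16·(-0.136291) − (-0.127217)) / 15 = -0.136896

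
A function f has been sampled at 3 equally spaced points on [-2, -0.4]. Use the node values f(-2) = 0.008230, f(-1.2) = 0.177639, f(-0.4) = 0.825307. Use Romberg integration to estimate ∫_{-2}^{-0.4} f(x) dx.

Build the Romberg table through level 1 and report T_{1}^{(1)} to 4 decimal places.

T_{0}^{(0)} (trapezoid, 1 panel, h=1.6000): 0.666830
T_{1}^{(0)} (trapezoid, 2 panels, h=0.8000): 0.475526
T_{1}^{(1)} = 0.475526 + (0.475526 − 0.666830)/3 = 0.411758

0.4118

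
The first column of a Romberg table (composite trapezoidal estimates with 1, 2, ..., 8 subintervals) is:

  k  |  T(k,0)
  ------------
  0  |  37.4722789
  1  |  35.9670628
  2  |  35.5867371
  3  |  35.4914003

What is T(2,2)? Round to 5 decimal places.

T(1,1) = (4·35.9670628 − 37.4722789) / 3 = 35.4653241
T(2,1) = 35.5867371 + (35.5867371 − 35.9670628)/3 = 35.4599619
T(2,2) = (16·35.4599619 − 35.4653241) / 15 = 35.4596044

35.45960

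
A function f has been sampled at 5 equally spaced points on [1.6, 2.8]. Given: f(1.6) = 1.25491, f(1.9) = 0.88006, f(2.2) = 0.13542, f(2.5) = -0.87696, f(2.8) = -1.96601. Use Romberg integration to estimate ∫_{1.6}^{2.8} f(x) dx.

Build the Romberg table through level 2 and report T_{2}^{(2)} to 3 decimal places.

T_{0}^{(0)} (trapezoid, 1 panel, h=1.2000): -0.42666
T_{1}^{(0)} (trapezoid, 2 panels, h=0.6000): -0.13208
T_{2}^{(0)} (trapezoid, 4 panels, h=0.3000): -0.06511
T_{1}^{(1)} = -0.13208 + (-0.13208 − (-0.42666))/3 = -0.03389
T_{2}^{(1)} = -0.06511 + (-0.06511 − (-0.13208))/3 = -0.04279
T_{2}^{(2)} = -0.04279 + (-0.04279 − (-0.03389))/15 = -0.04338

-0.043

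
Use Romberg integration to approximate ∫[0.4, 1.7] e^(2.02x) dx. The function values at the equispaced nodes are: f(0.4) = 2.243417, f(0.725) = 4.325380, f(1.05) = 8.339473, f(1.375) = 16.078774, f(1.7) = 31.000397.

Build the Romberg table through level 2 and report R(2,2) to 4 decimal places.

R(0,0) (trapezoid, 1 panel, h=1.3000): 21.608479
R(1,0) (trapezoid, 2 panels, h=0.6500): 16.224897
R(2,0) (trapezoid, 4 panels, h=0.3250): 14.743799
R(1,1) = 16.224897 + (16.224897 − 21.608479)/3 = 14.430370
R(2,1) = 14.743799 + (14.743799 − 16.224897)/3 = 14.250100
R(2,2) = 14.250100 + (14.250100 − 14.430370)/15 = 14.238082

14.2381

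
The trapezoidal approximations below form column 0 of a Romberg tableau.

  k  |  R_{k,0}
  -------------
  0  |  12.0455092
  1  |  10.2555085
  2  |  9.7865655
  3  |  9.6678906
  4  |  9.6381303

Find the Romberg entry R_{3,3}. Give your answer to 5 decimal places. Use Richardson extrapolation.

R_{1,1} = 10.2555085 + (10.2555085 − 12.0455092)/3 = 9.6588416
R_{2,1} = (4·9.7865655 − 10.2555085) / 3 = 9.6302512
R_{3,1} = (4·9.6678906 − 9.7865655) / 3 = 9.6283323
R_{2,2} = (16·9.6302512 − 9.6588416) / 15 = 9.6283452
R_{3,2} = 9.6283323 + (9.6283323 − 9.6302512)/15 = 9.6282044
R_{3,3} = (64·9.6282044 − 9.6283452) / 63 = 9.6282022
(Column j=1 coincides with Simpson's rule on the same nodes.)

9.62820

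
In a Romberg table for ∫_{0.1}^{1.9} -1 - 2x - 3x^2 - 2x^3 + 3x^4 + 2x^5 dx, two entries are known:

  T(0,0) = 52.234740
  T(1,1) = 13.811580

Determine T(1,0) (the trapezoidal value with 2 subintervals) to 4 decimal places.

23.4174

From T(1,1) = (4·T(1,0) − T(0,0))/3, solve for T(1,0):
4·T(1,0) = 3·13.811580 + 52.234740 = 93.669480
T(1,0) = 23.417370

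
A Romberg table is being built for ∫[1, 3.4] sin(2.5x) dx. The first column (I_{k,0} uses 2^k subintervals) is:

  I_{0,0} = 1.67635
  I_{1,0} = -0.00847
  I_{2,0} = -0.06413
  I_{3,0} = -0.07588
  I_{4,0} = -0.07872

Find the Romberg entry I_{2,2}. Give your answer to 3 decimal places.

I_{1,1} = -0.00847 + (-0.00847 − 1.67635)/3 = -0.57008
I_{2,1} = -0.06413 + (-0.06413 − (-0.00847))/3 = -0.08268
I_{2,2} = -0.08268 + (-0.08268 − (-0.57008))/15 = -0.05019

-0.050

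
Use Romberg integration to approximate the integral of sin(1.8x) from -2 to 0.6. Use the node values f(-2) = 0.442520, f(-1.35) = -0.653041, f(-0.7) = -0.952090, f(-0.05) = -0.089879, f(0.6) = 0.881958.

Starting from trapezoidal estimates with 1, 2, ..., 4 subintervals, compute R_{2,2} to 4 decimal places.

R_{0,0} (trapezoid, 1 panel, h=2.6000): 1.721821
R_{1,0} (trapezoid, 2 panels, h=1.3000): -0.376806
R_{2,0} (trapezoid, 4 panels, h=0.6500): -0.671301
R_{1,1} = -0.376806 + (-0.376806 − 1.721821)/3 = -1.076348
R_{2,1} = -0.671301 + (-0.671301 − (-0.376806))/3 = -0.769466
R_{2,2} = -0.769466 + (-0.769466 − (-1.076348))/15 = -0.749007

-0.7490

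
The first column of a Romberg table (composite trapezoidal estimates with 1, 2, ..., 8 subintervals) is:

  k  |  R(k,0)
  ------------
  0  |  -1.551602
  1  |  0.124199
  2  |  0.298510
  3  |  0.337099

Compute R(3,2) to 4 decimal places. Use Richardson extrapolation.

0.3495

Richardson extrapolation on the trapezoidal column (denominator 4−1=3):
R(2,1) = (4·0.298510 − 0.124199) / 3 = 0.356614
R(3,1) = 0.337099 + (0.337099 − 0.298510)/3 = 0.349962
R(3,2) = 0.349962 + (0.349962 − 0.356614)/15 = 0.349519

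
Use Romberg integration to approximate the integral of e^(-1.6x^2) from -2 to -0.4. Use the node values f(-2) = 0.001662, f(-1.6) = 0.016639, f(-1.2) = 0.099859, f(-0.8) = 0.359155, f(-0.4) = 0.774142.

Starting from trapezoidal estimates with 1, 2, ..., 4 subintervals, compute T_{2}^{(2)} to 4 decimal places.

T_{0}^{(0)} (trapezoid, 1 panel, h=1.6000): 0.620643
T_{1}^{(0)} (trapezoid, 2 panels, h=0.8000): 0.390209
T_{2}^{(0)} (trapezoid, 4 panels, h=0.4000): 0.345422
T_{1}^{(1)} = 0.390209 + (0.390209 − 0.620643)/3 = 0.313398
T_{2}^{(1)} = 0.345422 + (0.345422 − 0.390209)/3 = 0.330493
T_{2}^{(2)} = 0.330493 + (0.330493 − 0.313398)/15 = 0.331633

0.3316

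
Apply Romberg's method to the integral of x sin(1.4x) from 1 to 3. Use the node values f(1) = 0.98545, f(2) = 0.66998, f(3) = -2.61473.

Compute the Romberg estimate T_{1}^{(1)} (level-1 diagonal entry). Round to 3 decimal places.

0.350

T_{0}^{(0)} (trapezoid, 1 panel, h=2.0000): -1.62928
T_{1}^{(0)} (trapezoid, 2 panels, h=1.0000): -0.14466
T_{1}^{(1)} = -0.14466 + (-0.14466 − (-1.62928))/3 = 0.35021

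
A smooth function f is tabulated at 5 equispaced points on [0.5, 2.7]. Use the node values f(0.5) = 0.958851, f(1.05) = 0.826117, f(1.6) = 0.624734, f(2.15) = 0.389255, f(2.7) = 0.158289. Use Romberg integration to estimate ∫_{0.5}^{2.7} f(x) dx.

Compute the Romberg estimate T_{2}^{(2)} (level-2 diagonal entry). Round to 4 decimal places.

1.3251

T_{0}^{(0)} (trapezoid, 1 panel, h=2.2000): 1.228854
T_{1}^{(0)} (trapezoid, 2 panels, h=1.1000): 1.301634
T_{2}^{(0)} (trapezoid, 4 panels, h=0.5500): 1.319272
T_{1}^{(1)} = 1.301634 + (1.301634 − 1.228854)/3 = 1.325894
T_{2}^{(1)} = 1.319272 + (1.319272 − 1.301634)/3 = 1.325151
T_{2}^{(2)} = 1.325151 + (1.325151 − 1.325894)/15 = 1.325101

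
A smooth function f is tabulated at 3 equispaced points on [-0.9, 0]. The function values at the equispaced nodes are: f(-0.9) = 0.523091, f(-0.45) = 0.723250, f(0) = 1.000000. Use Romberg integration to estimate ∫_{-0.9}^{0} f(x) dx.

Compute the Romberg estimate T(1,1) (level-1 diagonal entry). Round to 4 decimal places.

0.6624

T(0,0) (trapezoid, 1 panel, h=0.9000): 0.685391
T(1,0) (trapezoid, 2 panels, h=0.4500): 0.668158
T(1,1) = 0.668158 + (0.668158 − 0.685391)/3 = 0.662414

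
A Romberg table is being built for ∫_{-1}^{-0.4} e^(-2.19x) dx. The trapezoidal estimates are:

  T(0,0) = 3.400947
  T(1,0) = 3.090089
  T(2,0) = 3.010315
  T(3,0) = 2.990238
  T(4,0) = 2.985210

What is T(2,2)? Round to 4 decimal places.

2.9835

Richardson extrapolation on the trapezoidal column (denominator 4−1=3):
T(1,1) = (4·3.090089 − 3.400947) / 3 = 2.986470
T(2,1) = 3.010315 + (3.010315 − 3.090089)/3 = 2.983724
T(2,2) = (16·2.983724 − 2.986470) / 15 = 2.983541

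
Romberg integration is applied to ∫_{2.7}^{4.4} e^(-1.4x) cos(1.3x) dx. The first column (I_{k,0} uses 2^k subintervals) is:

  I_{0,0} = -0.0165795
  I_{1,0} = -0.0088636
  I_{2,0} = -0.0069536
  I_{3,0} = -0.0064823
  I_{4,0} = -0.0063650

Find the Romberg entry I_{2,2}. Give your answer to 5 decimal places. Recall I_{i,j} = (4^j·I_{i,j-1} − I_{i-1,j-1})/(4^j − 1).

Richardson extrapolation on the trapezoidal column (denominator 4−1=3):
I_{1,1} = (4·(-0.0088636) − (-0.0165795)) / 3 = -0.0062916
I_{2,1} = (4·(-0.0069536) − (-0.0088636)) / 3 = -0.0063169
I_{2,2} = (16·(-0.0063169) − (-0.0062916)) / 15 = -0.0063186
(Column j=1 coincides with Simpson's rule on the same nodes.)

-0.00632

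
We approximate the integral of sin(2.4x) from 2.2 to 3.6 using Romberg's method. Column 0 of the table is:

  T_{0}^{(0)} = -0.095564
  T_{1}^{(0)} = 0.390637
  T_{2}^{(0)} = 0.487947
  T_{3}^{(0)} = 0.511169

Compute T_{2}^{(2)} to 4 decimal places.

0.5182

T_{1}^{(1)} = 0.390637 + (0.390637 − (-0.095564))/3 = 0.552704
T_{2}^{(1)} = 0.487947 + (0.487947 − 0.390637)/3 = 0.520384
T_{2}^{(2)} = 0.520384 + (0.520384 − 0.552704)/15 = 0.518229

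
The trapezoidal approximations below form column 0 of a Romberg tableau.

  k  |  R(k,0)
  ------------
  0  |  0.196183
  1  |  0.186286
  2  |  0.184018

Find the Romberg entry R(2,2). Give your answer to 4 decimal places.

0.1833

R(1,1) = (4·0.186286 − 0.196183) / 3 = 0.182987
R(2,1) = (4·0.184018 − 0.186286) / 3 = 0.183262
R(2,2) = (16·0.183262 − 0.182987) / 15 = 0.183280
(Column j=1 coincides with Simpson's rule on the same nodes.)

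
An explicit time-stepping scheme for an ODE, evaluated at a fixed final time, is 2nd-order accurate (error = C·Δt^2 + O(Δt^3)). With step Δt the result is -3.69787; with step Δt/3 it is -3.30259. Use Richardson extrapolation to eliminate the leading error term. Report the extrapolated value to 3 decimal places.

Extrapolated value = (9·A(Δt/3) − A(Δt)) / (9 − 1)
= (9·(-3.30259) − (-3.69787)) / 8
= -26.02544 / 8 = -3.25318

-3.253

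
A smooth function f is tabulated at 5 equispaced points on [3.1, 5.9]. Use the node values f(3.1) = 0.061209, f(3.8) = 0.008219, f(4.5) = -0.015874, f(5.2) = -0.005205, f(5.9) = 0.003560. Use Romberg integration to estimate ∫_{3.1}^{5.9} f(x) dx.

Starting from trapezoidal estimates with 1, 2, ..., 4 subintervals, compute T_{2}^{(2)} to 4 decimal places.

T_{0}^{(0)} (trapezoid, 1 panel, h=2.8000): 0.090677
T_{1}^{(0)} (trapezoid, 2 panels, h=1.4000): 0.023115
T_{2}^{(0)} (trapezoid, 4 panels, h=0.7000): 0.013667
T_{1}^{(1)} = 0.023115 + (0.023115 − 0.090677)/3 = 0.000594
T_{2}^{(1)} = 0.013667 + (0.013667 − 0.023115)/3 = 0.010518
T_{2}^{(2)} = 0.010518 + (0.010518 − 0.000594)/15 = 0.011180

0.0112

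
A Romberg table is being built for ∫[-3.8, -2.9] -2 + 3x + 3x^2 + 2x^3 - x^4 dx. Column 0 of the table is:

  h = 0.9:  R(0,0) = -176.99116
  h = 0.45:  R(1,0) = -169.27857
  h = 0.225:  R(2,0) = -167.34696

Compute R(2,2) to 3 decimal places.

-166.703

R(1,1) = (4·(-169.27857) − (-176.99116)) / 3 = -166.70771
R(2,1) = (4·(-167.34696) − (-169.27857)) / 3 = -166.70309
R(2,2) = (16·(-166.70309) − (-166.70771)) / 15 = -166.70278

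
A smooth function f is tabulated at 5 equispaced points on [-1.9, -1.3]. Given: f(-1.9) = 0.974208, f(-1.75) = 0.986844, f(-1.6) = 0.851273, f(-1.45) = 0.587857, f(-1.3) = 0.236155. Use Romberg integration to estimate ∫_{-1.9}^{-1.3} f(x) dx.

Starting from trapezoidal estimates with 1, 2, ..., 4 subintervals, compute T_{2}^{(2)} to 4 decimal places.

T_{0}^{(0)} (trapezoid, 1 panel, h=0.6000): 0.363109
T_{1}^{(0)} (trapezoid, 2 panels, h=0.3000): 0.436936
T_{2}^{(0)} (trapezoid, 4 panels, h=0.1500): 0.454673
T_{1}^{(1)} = 0.436936 + (0.436936 − 0.363109)/3 = 0.461545
T_{2}^{(1)} = 0.454673 + (0.454673 − 0.436936)/3 = 0.460585
T_{2}^{(2)} = 0.460585 + (0.460585 − 0.461545)/15 = 0.460521

0.4605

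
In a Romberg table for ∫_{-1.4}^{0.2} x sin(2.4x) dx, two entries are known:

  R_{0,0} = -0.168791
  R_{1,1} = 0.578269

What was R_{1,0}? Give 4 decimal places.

From R_{1,1} = (4·R_{1,0} − R_{0,0})/3, solve for R_{1,0}:
4·R_{1,0} = 3·0.578269 + (-0.168791) = 1.566016
R_{1,0} = 0.391504

0.3915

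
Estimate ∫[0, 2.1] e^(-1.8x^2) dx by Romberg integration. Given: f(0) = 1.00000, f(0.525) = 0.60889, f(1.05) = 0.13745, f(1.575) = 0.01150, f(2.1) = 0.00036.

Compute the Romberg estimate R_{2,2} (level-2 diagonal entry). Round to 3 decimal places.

0.665

R_{0,0} (trapezoid, 1 panel, h=2.1000): 1.05038
R_{1,0} (trapezoid, 2 panels, h=1.0500): 0.66951
R_{2,0} (trapezoid, 4 panels, h=0.5250): 0.66046
R_{1,1} = 0.66951 + (0.66951 − 1.05038)/3 = 0.54255
R_{2,1} = 0.66046 + (0.66046 − 0.66951)/3 = 0.65744
R_{2,2} = 0.65744 + (0.65744 − 0.54255)/15 = 0.66510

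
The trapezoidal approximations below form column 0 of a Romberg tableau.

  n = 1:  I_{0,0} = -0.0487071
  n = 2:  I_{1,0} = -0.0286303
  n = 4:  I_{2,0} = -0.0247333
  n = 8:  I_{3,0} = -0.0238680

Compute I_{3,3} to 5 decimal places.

I_{1,1} = -0.0286303 + (-0.0286303 − (-0.0487071))/3 = -0.0219380
I_{2,1} = -0.0247333 + (-0.0247333 − (-0.0286303))/3 = -0.0234343
I_{3,1} = (4·(-0.0238680) − (-0.0247333)) / 3 = -0.0235796
I_{2,2} = -0.0234343 + (-0.0234343 − (-0.0219380))/15 = -0.0235341
I_{3,2} = (16·(-0.0235796) − (-0.0234343)) / 15 = -0.0235893
I_{3,3} = (64·(-0.0235893) − (-0.0235341)) / 63 = -0.0235902

-0.02359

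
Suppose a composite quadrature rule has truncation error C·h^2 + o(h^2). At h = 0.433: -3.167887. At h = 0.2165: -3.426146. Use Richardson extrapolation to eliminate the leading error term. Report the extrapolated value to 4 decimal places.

-3.5122

Extrapolated value = (4·A(h/2) − A(h)) / (4 − 1)
= (4·(-3.426146) − (-3.167887)) / 3
= -10.536697 / 3 = -3.512232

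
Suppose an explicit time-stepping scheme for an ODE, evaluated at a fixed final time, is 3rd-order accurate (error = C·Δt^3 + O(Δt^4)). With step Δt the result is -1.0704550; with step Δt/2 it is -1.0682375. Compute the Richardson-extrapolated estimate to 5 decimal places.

The leading error scales as Δt^3; refining by a factor of 2 reduces it by 2^3 = 8.
Extrapolated value = (8·A(Δt/2) − A(Δt)) / (8 − 1)
= (8·(-1.0682375) − (-1.0704550)) / 7
= -7.4754450 / 7 = -1.0679207

-1.06792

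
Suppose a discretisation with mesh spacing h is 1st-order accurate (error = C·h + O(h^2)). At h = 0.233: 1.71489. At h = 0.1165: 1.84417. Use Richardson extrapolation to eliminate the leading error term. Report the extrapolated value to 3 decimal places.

The leading error scales as h; refining by a factor of 2 reduces it by 2^1 = 2.
Extrapolated value = (2·A(h/2) − A(h)) / (2 − 1)
= (2·1.84417 − 1.71489) / 1
= 1.97345 / 1 = 1.97345

1.973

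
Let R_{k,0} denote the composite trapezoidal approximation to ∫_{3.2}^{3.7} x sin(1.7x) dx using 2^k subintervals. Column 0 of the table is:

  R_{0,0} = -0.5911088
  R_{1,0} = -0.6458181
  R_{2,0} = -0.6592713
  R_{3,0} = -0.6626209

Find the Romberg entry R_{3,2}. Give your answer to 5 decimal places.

-0.66374

R_{2,1} = (4·(-0.6592713) − (-0.6458181)) / 3 = -0.6637557
R_{3,1} = -0.6626209 + (-0.6626209 − (-0.6592713))/3 = -0.6637374
R_{3,2} = (16·(-0.6637374) − (-0.6637557)) / 15 = -0.6637362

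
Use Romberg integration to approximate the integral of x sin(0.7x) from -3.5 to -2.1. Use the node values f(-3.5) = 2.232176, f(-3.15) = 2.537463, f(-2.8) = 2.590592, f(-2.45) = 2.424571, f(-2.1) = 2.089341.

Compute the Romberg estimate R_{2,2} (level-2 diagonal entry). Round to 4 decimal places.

3.4241

R_{0,0} (trapezoid, 1 panel, h=1.4000): 3.025062
R_{1,0} (trapezoid, 2 panels, h=0.7000): 3.325945
R_{2,0} (trapezoid, 4 panels, h=0.3500): 3.399685
R_{1,1} = 3.325945 + (3.325945 − 3.025062)/3 = 3.426239
R_{2,1} = 3.399685 + (3.399685 − 3.325945)/3 = 3.424265
R_{2,2} = 3.424265 + (3.424265 − 3.426239)/15 = 3.424133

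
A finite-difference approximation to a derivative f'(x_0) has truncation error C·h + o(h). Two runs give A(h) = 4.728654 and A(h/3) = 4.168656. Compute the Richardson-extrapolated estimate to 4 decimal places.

Extrapolated value = (3·A(h/3) − A(h)) / (3 − 1)
= (3·4.168656 − 4.728654) / 2
= 7.777314 / 2 = 3.888657

3.8887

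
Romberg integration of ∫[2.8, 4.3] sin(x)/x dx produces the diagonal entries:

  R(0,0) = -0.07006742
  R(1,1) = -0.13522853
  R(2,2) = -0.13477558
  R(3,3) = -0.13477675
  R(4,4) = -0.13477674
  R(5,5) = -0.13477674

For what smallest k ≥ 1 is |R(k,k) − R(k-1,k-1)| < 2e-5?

k = 3

|R(1,1) − R(0,0)| = 0.06516111 ≥ 2e-5
|R(2,2) − R(1,1)| = 0.00045295 ≥ 2e-5
|R(3,3) − R(2,2)| = 0.00000117 < 2e-5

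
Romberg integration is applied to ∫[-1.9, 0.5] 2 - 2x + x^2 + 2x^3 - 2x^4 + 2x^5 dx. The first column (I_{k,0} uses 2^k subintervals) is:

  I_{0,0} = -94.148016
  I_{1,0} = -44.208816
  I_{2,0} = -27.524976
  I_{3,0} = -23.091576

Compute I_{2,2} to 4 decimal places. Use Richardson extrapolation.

-21.5904

Richardson extrapolation on the trapezoidal column (denominator 4−1=3):
I_{1,1} = (4·(-44.208816) − (-94.148016)) / 3 = -27.562416
I_{2,1} = -27.524976 + (-27.524976 − (-44.208816))/3 = -21.963696
I_{2,2} = (16·(-21.963696) − (-27.562416)) / 15 = -21.590448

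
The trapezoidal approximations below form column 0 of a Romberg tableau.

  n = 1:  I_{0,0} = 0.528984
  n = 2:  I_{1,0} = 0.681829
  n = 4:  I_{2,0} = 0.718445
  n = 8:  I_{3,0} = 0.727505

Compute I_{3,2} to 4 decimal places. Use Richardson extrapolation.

Richardson extrapolation on the trapezoidal column (denominator 4−1=3):
I_{2,1} = 0.718445 + (0.718445 − 0.681829)/3 = 0.730650
I_{3,1} = (4·0.727505 − 0.718445) / 3 = 0.730525
I_{3,2} = 0.730525 + (0.730525 − 0.730650)/15 = 0.730517
(Column j=1 coincides with Simpson's rule on the same nodes.)

0.7305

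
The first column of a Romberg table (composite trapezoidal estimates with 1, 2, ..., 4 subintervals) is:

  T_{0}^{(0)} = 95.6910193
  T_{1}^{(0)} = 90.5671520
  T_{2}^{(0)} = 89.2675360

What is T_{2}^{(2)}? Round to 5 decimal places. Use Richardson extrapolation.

88.83267

T_{1}^{(1)} = (4·90.5671520 − 95.6910193) / 3 = 88.8591962
T_{2}^{(1)} = (4·89.2675360 − 90.5671520) / 3 = 88.8343307
T_{2}^{(2)} = (16·88.8343307 − 88.8591962) / 15 = 88.8326730
(Column j=1 coincides with Simpson's rule on the same nodes.)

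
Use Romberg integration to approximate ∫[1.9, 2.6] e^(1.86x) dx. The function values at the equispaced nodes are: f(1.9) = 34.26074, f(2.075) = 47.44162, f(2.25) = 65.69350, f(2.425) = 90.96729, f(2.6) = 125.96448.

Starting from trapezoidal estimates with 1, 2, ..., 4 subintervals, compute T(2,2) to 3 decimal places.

T(0,0) (trapezoid, 1 panel, h=0.7000): 56.07883
T(1,0) (trapezoid, 2 panels, h=0.3500): 51.03214
T(2,0) (trapezoid, 4 panels, h=0.1750): 49.73763
T(1,1) = 51.03214 + (51.03214 − 56.07883)/3 = 49.34991
T(2,1) = 49.73763 + (49.73763 − 51.03214)/3 = 49.30613
T(2,2) = 49.30613 + (49.30613 − 49.34991)/15 = 49.30321

49.303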